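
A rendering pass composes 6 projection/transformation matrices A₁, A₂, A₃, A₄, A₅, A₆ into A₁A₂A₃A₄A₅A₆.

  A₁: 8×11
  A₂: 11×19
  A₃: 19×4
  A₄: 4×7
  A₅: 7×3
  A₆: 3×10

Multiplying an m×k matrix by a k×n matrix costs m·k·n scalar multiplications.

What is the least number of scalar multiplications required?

Adjacent pairs: A₁A₂ = 8·11·19 = 1672; A₂A₃ = 11·19·4 = 836; A₃A₄ = 19·4·7 = 532; A₄A₅ = 4·7·3 = 84; A₅A₆ = 7·3·10 = 210.
Length 3: A₁..A₃: k=1: 0+836+8·11·4=1188; k=2: 1672+0+8·19·4=2280 → min 1188 | A₂..A₄: k=2: 0+532+11·19·7=1995; k=3: 836+0+11·4·7=1144 → min 1144 | A₃..A₅: k=3: 0+84+19·4·3=312; k=4: 532+0+19·7·3=931 → min 312 | A₄..A₆: k=4: 0+210+4·7·10=490; k=5: 84+0+4·3·10=204 → min 204.
Length 4: A₁..A₄: k=1: 0+1144+8·11·7=1760; k=2: 1672+532+8·19·7=3268; k=3: 1188+0+8·4·7=1412 → min 1412 | A₂..A₅: k=2: 0+312+11·19·3=939; k=3: 836+84+11·4·3=1052; k=4: 1144+0+11·7·3=1375 → min 939 | A₃..A₆: k=3: 0+204+19·4·10=964; k=4: 532+210+19·7·10=2072; k=5: 312+0+19·3·10=882 → min 882.
Length 5: A₁..A₅: k=1: 0+939+8·11·3=1203; k=2: 1672+312+8·19·3=2440; k=3: 1188+84+8·4·3=1368; k=4: 1412+0+8·7·3=1580 → min 1203 | A₂..A₆: k=2: 0+882+11·19·10=2972; k=3: 836+204+11·4·10=1480; k=4: 1144+210+11·7·10=2124; k=5: 939+0+11·3·10=1269 → min 1269.
Length 6: A₁..A₆: k=1: 0+1269+8·11·10=2149; k=2: 1672+882+8·19·10=4074; k=3: 1188+204+8·4·10=1712; k=4: 1412+210+8·7·10=2182; k=5: 1203+0+8·3·10=1443 → min 1443.
Optimal order: ((A₁(A₂(A₃(A₄A₅))))A₆) with cost 1443.

1443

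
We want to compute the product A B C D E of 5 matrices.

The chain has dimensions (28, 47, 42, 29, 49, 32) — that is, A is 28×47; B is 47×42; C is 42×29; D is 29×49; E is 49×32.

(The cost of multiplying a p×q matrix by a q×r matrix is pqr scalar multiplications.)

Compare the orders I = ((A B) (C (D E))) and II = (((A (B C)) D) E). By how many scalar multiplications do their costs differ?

Order I = ((A B) (C (D E))): (A B): 28×47 by 47×42 → 28×42, cost 28·47·42 = 55272; (D E): 29×49 by 49×32 → 29×32, cost 29·49·32 = 45472; (C (D E)): 42×29 by 29×32 → 42×32, cost 42·29·32 = 38976; cumulative 84448; ((A B) (C (D E))): 28×42 by 42×32 → 28×32, cost 28·42·32 = 37632; cumulative 177352. Total 177352.
Order II = (((A (B C)) D) E): (B C): 47×42 by 42×29 → 47×29, cost 47·42·29 = 57246; (A (B C)): 28×47 by 47×29 → 28×29, cost 28·47·29 = 38164; cumulative 95410; ((A (B C)) D): 28×29 by 29×49 → 28×49, cost 28·29·49 = 39788; cumulative 135198; (((A (B C)) D) E): 28×49 by 49×32 → 28×32, cost 28·49·32 = 43904; cumulative 179102. Total 179102.
Difference: |177352 − 179102| = 1750.

1750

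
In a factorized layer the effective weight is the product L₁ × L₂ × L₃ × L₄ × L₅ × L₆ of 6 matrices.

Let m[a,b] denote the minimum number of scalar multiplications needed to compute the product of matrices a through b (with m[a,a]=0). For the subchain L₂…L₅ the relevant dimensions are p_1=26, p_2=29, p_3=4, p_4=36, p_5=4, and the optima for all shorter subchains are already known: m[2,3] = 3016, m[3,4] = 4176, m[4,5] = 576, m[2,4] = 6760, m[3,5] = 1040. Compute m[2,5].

m[2,5] = min over k∈[2,4] of m[2,k]+m[k+1,5]+p_{1}·p_k·p_{5}.
k=2: 0 + 1040 + 26·29·4 = 4056; k=3: 3016 + 576 + 26·4·4 = 4008; k=4: 6760 + 0 + 26·36·4 = 10504.
Minimum: 4008 at k=3.

4008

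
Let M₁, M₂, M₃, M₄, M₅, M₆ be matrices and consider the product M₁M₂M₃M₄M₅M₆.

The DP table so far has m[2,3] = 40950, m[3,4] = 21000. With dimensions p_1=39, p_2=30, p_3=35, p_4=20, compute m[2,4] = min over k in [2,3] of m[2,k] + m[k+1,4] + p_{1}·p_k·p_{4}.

44400

m[2,4] = min over k∈[2,3] of m[2,k]+m[k+1,4]+p_{1}·p_k·p_{4}.
k=2: 0 + 21000 + 39·30·20 = 44400; k=3: 40950 + 0 + 39·35·20 = 68250.
Minimum: 44400 at k=2.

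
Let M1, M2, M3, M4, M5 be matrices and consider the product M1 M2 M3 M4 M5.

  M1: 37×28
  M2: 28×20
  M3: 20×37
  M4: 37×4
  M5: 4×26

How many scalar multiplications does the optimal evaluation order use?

13192

Adjacent pairs: M1M2 = 37·28·20 = 20720; M2M3 = 28·20·37 = 20720; M3M4 = 20·37·4 = 2960; M4M5 = 37·4·26 = 3848.
Length 3: M1..M3: k=1: 0+20720+37·28·37=59052; k=2: 20720+0+37·20·37=48100 → min 48100 | M2..M4: k=2: 0+2960+28·20·4=5200; k=3: 20720+0+28·37·4=24864 → min 5200 | M3..M5: k=3: 0+3848+20·37·26=23088; k=4: 2960+0+20·4·26=5040 → min 5040.
Length 4: M1..M4: k=1: 0+5200+37·28·4=9344; k=2: 20720+2960+37·20·4=26640; k=3: 48100+0+37·37·4=53576 → min 9344 | M2..M5: k=2: 0+5040+28·20·26=19600; k=3: 20720+3848+28·37·26=51504; k=4: 5200+0+28·4·26=8112 → min 8112.
Length 5: M1..M5: k=1: 0+8112+37·28·26=35048; k=2: 20720+5040+37·20·26=45000; k=3: 48100+3848+37·37·26=87542; k=4: 9344+0+37·4·26=13192 → min 13192.
Optimal order: ((M1 (M2 (M3 M4))) M5) with cost 13192.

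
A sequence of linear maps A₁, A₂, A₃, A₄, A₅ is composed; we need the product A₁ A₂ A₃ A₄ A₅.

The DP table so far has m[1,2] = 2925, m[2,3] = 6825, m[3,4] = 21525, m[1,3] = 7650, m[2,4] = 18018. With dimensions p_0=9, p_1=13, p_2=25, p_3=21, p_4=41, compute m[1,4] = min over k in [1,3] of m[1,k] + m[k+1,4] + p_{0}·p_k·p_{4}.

15399

m[1,4] = min over k∈[1,3] of m[1,k]+m[k+1,4]+p_{0}·p_k·p_{4}.
k=1: 0 + 18018 + 9·13·41 = 22815; k=2: 2925 + 21525 + 9·25·41 = 33675; k=3: 7650 + 0 + 9·21·41 = 15399.
Minimum: 15399 at k=3.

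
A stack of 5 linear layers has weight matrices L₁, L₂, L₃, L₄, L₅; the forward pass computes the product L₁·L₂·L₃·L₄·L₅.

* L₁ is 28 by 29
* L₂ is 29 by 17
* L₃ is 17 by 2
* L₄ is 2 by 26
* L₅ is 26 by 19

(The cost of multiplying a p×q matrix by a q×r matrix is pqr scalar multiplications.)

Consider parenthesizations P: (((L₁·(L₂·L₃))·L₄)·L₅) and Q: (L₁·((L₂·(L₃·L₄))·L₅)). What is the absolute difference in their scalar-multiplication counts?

Order P = (((L₁·(L₂·L₃))·L₄)·L₅): (L₂·L₃): 29×17 by 17×2 → 29×2, cost 29·17·2 = 986; (L₁·(L₂·L₃)): 28×29 by 29×2 → 28×2, cost 28·29·2 = 1624; cumulative 2610; ((L₁·(L₂·L₃))·L₄): 28×2 by 2×26 → 28×26, cost 28·2·26 = 1456; cumulative 4066; (((L₁·(L₂·L₃))·L₄)·L₅): 28×26 by 26×19 → 28×19, cost 28·26·19 = 13832; cumulative 17898. Total 17898.
Order Q = (L₁·((L₂·(L₃·L₄))·L₅)): (L₃·L₄): 17×2 by 2×26 → 17×26, cost 17·2·26 = 884; (L₂·(L₃·L₄)): 29×17 by 17×26 → 29×26, cost 29·17·26 = 12818; cumulative 13702; ((L₂·(L₃·L₄))·L₅): 29×26 by 26×19 → 29×19, cost 29·26·19 = 14326; cumulative 28028; (L₁·((L₂·(L₃·L₄))·L₅)): 28×29 by 29×19 → 28×19, cost 28·29·19 = 15428; cumulative 43456. Total 43456.
Difference: |17898 − 43456| = 25558.

25558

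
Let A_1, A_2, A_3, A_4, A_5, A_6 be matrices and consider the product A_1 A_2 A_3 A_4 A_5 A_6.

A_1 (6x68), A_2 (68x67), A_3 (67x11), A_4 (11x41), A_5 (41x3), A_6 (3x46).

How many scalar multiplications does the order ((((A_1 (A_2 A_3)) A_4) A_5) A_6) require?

(A_2 A_3): 68×67 by 67×11 → 68×11, cost 68·67·11 = 50116
(A_1 (A_2 A_3)): 6×68 by 68×11 → 6×11, cost 6·68·11 = 4488; cumulative 54604
((A_1 (A_2 A_3)) A_4): 6×11 by 11×41 → 6×41, cost 6·11·41 = 2706; cumulative 57310
(((A_1 (A_2 A_3)) A_4) A_5): 6×41 by 41×3 → 6×3, cost 6·41·3 = 738; cumulative 58048
((((A_1 (A_2 A_3)) A_4) A_5) A_6): 6×3 by 3×46 → 6×46, cost 6·3·46 = 828; cumulative 58876
Total: 58876 scalar multiplications.

58876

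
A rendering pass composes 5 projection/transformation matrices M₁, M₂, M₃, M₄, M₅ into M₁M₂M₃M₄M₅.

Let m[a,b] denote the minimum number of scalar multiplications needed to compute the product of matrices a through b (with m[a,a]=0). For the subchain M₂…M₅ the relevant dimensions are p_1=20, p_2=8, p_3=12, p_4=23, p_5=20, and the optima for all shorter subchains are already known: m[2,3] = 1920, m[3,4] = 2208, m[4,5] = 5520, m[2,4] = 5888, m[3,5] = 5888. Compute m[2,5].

9088

m[2,5] = min over k∈[2,4] of m[2,k]+m[k+1,5]+p_{1}·p_k·p_{5}.
k=2: 0 + 5888 + 20·8·20 = 9088; k=3: 1920 + 5520 + 20·12·20 = 12240; k=4: 5888 + 0 + 20·23·20 = 15088.
Minimum: 9088 at k=2.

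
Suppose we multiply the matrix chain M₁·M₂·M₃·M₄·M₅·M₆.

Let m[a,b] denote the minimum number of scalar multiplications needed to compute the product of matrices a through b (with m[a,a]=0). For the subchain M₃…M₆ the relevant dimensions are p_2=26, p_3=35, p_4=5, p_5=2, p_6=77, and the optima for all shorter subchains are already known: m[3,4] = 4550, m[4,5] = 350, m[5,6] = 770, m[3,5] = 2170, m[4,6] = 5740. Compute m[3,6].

6174

m[3,6] = min over k∈[3,5] of m[3,k]+m[k+1,6]+p_{2}·p_k·p_{6}.
k=3: 0 + 5740 + 26·35·77 = 75810; k=4: 4550 + 770 + 26·5·77 = 15330; k=5: 2170 + 0 + 26·2·77 = 6174.
Minimum: 6174 at k=5.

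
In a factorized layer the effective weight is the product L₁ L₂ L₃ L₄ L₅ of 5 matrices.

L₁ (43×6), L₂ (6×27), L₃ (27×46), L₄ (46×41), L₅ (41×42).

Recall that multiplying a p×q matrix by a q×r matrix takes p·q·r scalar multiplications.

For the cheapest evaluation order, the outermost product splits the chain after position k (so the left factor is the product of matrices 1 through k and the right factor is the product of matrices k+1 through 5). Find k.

Adjacent pairs: L₁L₂ = 43·6·27 = 6966; L₂L₃ = 6·27·46 = 7452; L₃L₄ = 27·46·41 = 50922; L₄L₅ = 46·41·42 = 79212.
Length 3: L₁..L₃: k=1: 0+7452+43·6·46=19320; k=2: 6966+0+43·27·46=60372 → min 19320 | L₂..L₄: k=2: 0+50922+6·27·41=57564; k=3: 7452+0+6·46·41=18768 → min 18768 | L₃..L₅: k=3: 0+79212+27·46·42=131376; k=4: 50922+0+27·41·42=97416 → min 97416.
Length 4: L₁..L₄: k=1: 0+18768+43·6·41=29346; k=2: 6966+50922+43·27·41=105489; k=3: 19320+0+43·46·41=100418 → min 29346 | L₂..L₅: k=2: 0+97416+6·27·42=104220; k=3: 7452+79212+6·46·42=98256; k=4: 18768+0+6·41·42=29100 → min 29100.
Top-level splits: k=1: (L₁..L₁)·(L₂..L₅) → 0+29100+43·6·42 = 39936; k=2: (L₁..L₂)·(L₃..L₅) → 6966+97416+43·27·42 = 153144; k=3: (L₁..L₃)·(L₄..L₅) → 19320+79212+43·46·42 = 181608; k=4: (L₁..L₄)·(L₅..L₅) → 29346+0+43·41·42 = 103392.
Best split is after L₁, i.e. k = 1.

1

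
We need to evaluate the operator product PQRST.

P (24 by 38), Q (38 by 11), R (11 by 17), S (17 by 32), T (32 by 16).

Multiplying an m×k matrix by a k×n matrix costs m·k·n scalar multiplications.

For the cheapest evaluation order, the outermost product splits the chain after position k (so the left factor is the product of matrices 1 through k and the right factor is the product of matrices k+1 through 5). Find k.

Adjacent pairs: PQ = 24·38·11 = 10032; QR = 38·11·17 = 7106; RS = 11·17·32 = 5984; ST = 17·32·16 = 8704.
Length 3: P..R: k=1: 0+7106+24·38·17=22610; k=2: 10032+0+24·11·17=14520 → min 14520 | Q..S: k=2: 0+5984+38·11·32=19360; k=3: 7106+0+38·17·32=27778 → min 19360 | R..T: k=3: 0+8704+11·17·16=11696; k=4: 5984+0+11·32·16=11616 → min 11616.
Length 4: P..S: k=1: 0+19360+24·38·32=48544; k=2: 10032+5984+24·11·32=24464; k=3: 14520+0+24·17·32=27576 → min 24464 | Q..T: k=2: 0+11616+38·11·16=18304; k=3: 7106+8704+38·17·16=26146; k=4: 19360+0+38·32·16=38816 → min 18304.
Top-level splits: k=1: (P..P)·(Q..T) → 0+18304+24·38·16 = 32896; k=2: (P..Q)·(R..T) → 10032+11616+24·11·16 = 25872; k=3: (P..R)·(S..T) → 14520+8704+24·17·16 = 29752; k=4: (P..S)·(T..T) → 24464+0+24·32·16 = 36752.
Best split is after Q, i.e. k = 2.

2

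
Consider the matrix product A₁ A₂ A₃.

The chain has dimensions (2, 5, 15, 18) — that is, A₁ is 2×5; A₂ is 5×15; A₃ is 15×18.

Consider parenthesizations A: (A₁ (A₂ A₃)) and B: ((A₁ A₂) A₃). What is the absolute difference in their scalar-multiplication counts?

Order A = (A₁ (A₂ A₃)): (A₂ A₃): 5×15 by 15×18 → 5×18, cost 5·15·18 = 1350; (A₁ (A₂ A₃)): 2×5 by 5×18 → 2×18, cost 2·5·18 = 180; cumulative 1530. Total 1530.
Order B = ((A₁ A₂) A₃): (A₁ A₂): 2×5 by 5×15 → 2×15, cost 2·5·15 = 150; ((A₁ A₂) A₃): 2×15 by 15×18 → 2×18, cost 2·15·18 = 540; cumulative 690. Total 690.
Difference: |1530 − 690| = 840.

840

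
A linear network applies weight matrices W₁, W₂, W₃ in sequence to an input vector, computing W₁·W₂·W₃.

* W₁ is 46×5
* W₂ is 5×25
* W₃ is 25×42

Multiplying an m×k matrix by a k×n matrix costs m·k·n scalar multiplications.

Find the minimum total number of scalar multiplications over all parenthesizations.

Order (W₁·(W₂·W₃)): (W₂·W₃): 5×25 by 25×42 → 5×42, cost 5·25·42 = 5250; (W₁·(W₂·W₃)): 46×5 by 5×42 → 46×42, cost 46·5·42 = 9660; cumulative 14910. Total 14910.
Order ((W₁·W₂)·W₃): (W₁·W₂): 46×5 by 5×25 → 46×25, cost 46·5·25 = 5750; ((W₁·W₂)·W₃): 46×25 by 25×42 → 46×42, cost 46·25·42 = 48300; cumulative 54050. Total 54050.
Minimum: 14910.

14910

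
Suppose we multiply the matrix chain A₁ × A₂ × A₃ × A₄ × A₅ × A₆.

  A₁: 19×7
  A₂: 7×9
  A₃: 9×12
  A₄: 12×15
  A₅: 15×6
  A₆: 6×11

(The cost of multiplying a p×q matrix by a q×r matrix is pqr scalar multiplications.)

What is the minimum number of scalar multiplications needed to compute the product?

4031

Adjacent pairs: A₁A₂ = 19·7·9 = 1197; A₂A₃ = 7·9·12 = 756; A₃A₄ = 9·12·15 = 1620; A₄A₅ = 12·15·6 = 1080; A₅A₆ = 15·6·11 = 990.
Length 3: A₁..A₃: k=1: 0+756+19·7·12=2352; k=2: 1197+0+19·9·12=3249 → min 2352 | A₂..A₄: k=2: 0+1620+7·9·15=2565; k=3: 756+0+7·12·15=2016 → min 2016 | A₃..A₅: k=3: 0+1080+9·12·6=1728; k=4: 1620+0+9·15·6=2430 → min 1728 | A₄..A₆: k=4: 0+990+12·15·11=2970; k=5: 1080+0+12·6·11=1872 → min 1872.
Length 4: A₁..A₄: k=1: 0+2016+19·7·15=4011; k=2: 1197+1620+19·9·15=5382; k=3: 2352+0+19·12·15=5772 → min 4011 | A₂..A₅: k=2: 0+1728+7·9·6=2106; k=3: 756+1080+7·12·6=2340; k=4: 2016+0+7·15·6=2646 → min 2106 | A₃..A₆: k=3: 0+1872+9·12·11=3060; k=4: 1620+990+9·15·11=4095; k=5: 1728+0+9·6·11=2322 → min 2322.
Length 5: A₁..A₅: k=1: 0+2106+19·7·6=2904; k=2: 1197+1728+19·9·6=3951; k=3: 2352+1080+19·12·6=4800; k=4: 4011+0+19·15·6=5721 → min 2904 | A₂..A₆: k=2: 0+2322+7·9·11=3015; k=3: 756+1872+7·12·11=3552; k=4: 2016+990+7·15·11=4161; k=5: 2106+0+7·6·11=2568 → min 2568.
Length 6: A₁..A₆: k=1: 0+2568+19·7·11=4031; k=2: 1197+2322+19·9·11=5400; k=3: 2352+1872+19·12·11=6732; k=4: 4011+990+19·15·11=8136; k=5: 2904+0+19·6·11=4158 → min 4031.
Optimal order: (A₁ × ((A₂ × (A₃ × (A₄ × A₅))) × A₆)) with cost 4031.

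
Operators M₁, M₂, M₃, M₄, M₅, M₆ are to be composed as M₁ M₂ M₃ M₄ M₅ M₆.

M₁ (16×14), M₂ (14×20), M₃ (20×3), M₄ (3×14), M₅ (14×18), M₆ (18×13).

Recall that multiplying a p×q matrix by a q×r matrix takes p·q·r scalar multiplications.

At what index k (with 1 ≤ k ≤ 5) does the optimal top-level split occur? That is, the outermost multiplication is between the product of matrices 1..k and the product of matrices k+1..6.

3

Adjacent pairs: M₁M₂ = 16·14·20 = 4480; M₂M₃ = 14·20·3 = 840; M₃M₄ = 20·3·14 = 840; M₄M₅ = 3·14·18 = 756; M₅M₆ = 14·18·13 = 3276.
Length 3: M₁..M₃: k=1: 0+840+16·14·3=1512; k=2: 4480+0+16·20·3=5440 → min 1512 | M₂..M₄: k=2: 0+840+14·20·14=4760; k=3: 840+0+14·3·14=1428 → min 1428 | M₃..M₅: k=3: 0+756+20·3·18=1836; k=4: 840+0+20·14·18=5880 → min 1836 | M₄..M₆: k=4: 0+3276+3·14·13=3822; k=5: 756+0+3·18·13=1458 → min 1458.
Length 4: M₁..M₄: k=1: 0+1428+16·14·14=4564; k=2: 4480+840+16·20·14=9800; k=3: 1512+0+16·3·14=2184 → min 2184 | M₂..M₅: k=2: 0+1836+14·20·18=6876; k=3: 840+756+14·3·18=2352; k=4: 1428+0+14·14·18=4956 → min 2352 | M₃..M₆: k=3: 0+1458+20·3·13=2238; k=4: 840+3276+20·14·13=7756; k=5: 1836+0+20·18·13=6516 → min 2238.
Length 5: M₁..M₅: k=1: 0+2352+16·14·18=6384; k=2: 4480+1836+16·20·18=12076; k=3: 1512+756+16·3·18=3132; k=4: 2184+0+16·14·18=6216 → min 3132 | M₂..M₆: k=2: 0+2238+14·20·13=5878; k=3: 840+1458+14·3·13=2844; k=4: 1428+3276+14·14·13=7252; k=5: 2352+0+14·18·13=5628 → min 2844.
Top-level splits: k=1: (M₁..M₁)·(M₂..M₆) → 0+2844+16·14·13 = 5756; k=2: (M₁..M₂)·(M₃..M₆) → 4480+2238+16·20·13 = 10878; k=3: (M₁..M₃)·(M₄..M₆) → 1512+1458+16·3·13 = 3594; k=4: (M₁..M₄)·(M₅..M₆) → 2184+3276+16·14·13 = 8372; k=5: (M₁..M₅)·(M₆..M₆) → 3132+0+16·18·13 = 6876.
Best split is after M₃, i.e. k = 3.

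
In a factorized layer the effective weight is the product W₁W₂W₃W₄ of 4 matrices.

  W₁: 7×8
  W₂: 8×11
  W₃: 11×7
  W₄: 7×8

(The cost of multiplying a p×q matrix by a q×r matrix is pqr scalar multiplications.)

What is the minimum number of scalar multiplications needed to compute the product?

1400

Adjacent pairs: W₁W₂ = 7·8·11 = 616; W₂W₃ = 8·11·7 = 616; W₃W₄ = 11·7·8 = 616.
Length 3: W₁..W₃: k=1: 0+616+7·8·7=1008; k=2: 616+0+7·11·7=1155 → min 1008 | W₂..W₄: k=2: 0+616+8·11·8=1320; k=3: 616+0+8·7·8=1064 → min 1064.
Length 4: W₁..W₄: k=1: 0+1064+7·8·8=1512; k=2: 616+616+7·11·8=1848; k=3: 1008+0+7·7·8=1400 → min 1400.
Optimal order: ((W₁(W₂W₃))W₄) with cost 1400.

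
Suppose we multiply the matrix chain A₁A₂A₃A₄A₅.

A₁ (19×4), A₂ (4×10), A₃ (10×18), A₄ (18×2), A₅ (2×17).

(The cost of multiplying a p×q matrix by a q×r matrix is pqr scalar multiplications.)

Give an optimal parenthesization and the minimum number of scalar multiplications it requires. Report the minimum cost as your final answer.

1238

Adjacent pairs: A₁A₂ = 19·4·10 = 760; A₂A₃ = 4·10·18 = 720; A₃A₄ = 10·18·2 = 360; A₄A₅ = 18·2·17 = 612.
Length 3: A₁..A₃: k=1: 0+720+19·4·18=2088; k=2: 760+0+19·10·18=4180 → min 2088 | A₂..A₄: k=2: 0+360+4·10·2=440; k=3: 720+0+4·18·2=864 → min 440 | A₃..A₅: k=3: 0+612+10·18·17=3672; k=4: 360+0+10·2·17=700 → min 700.
Length 4: A₁..A₄: k=1: 0+440+19·4·2=592; k=2: 760+360+19·10·2=1500; k=3: 2088+0+19·18·2=2772 → min 592 | A₂..A₅: k=2: 0+700+4·10·17=1380; k=3: 720+612+4·18·17=2556; k=4: 440+0+4·2·17=576 → min 576.
Length 5: A₁..A₅: k=1: 0+576+19·4·17=1868; k=2: 760+700+19·10·17=4690; k=3: 2088+612+19·18·17=8514; k=4: 592+0+19·2·17=1238 → min 1238.
Optimal parenthesization: ((A₁(A₂(A₃A₄)))A₅) with cost 1238.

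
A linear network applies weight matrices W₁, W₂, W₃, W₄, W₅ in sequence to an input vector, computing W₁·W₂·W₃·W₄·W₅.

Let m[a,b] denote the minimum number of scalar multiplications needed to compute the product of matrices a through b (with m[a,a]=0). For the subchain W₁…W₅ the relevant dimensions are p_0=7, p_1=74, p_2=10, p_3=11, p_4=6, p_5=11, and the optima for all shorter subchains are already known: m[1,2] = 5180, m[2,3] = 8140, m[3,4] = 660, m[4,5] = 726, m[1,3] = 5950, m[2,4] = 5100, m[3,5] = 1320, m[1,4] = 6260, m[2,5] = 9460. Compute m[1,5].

6722

m[1,5] = min over k∈[1,4] of m[1,k]+m[k+1,5]+p_{0}·p_k·p_{5}.
k=1: 0 + 9460 + 7·74·11 = 15158; k=2: 5180 + 1320 + 7·10·11 = 7270; k=3: 5950 + 726 + 7·11·11 = 7523; k=4: 6260 + 0 + 7·6·11 = 6722.
Minimum: 6722 at k=4.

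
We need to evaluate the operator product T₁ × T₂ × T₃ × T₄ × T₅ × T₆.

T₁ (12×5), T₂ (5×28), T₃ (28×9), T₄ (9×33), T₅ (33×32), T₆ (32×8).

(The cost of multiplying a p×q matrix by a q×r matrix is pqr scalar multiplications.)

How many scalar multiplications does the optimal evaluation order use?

Adjacent pairs: T₁T₂ = 12·5·28 = 1680; T₂T₃ = 5·28·9 = 1260; T₃T₄ = 28·9·33 = 8316; T₄T₅ = 9·33·32 = 9504; T₅T₆ = 33·32·8 = 8448.
Length 3: T₁..T₃: k=1: 0+1260+12·5·9=1800; k=2: 1680+0+12·28·9=4704 → min 1800 | T₂..T₄: k=2: 0+8316+5·28·33=12936; k=3: 1260+0+5·9·33=2745 → min 2745 | T₃..T₅: k=3: 0+9504+28·9·32=17568; k=4: 8316+0+28·33·32=37884 → min 17568 | T₄..T₆: k=4: 0+8448+9·33·8=10824; k=5: 9504+0+9·32·8=11808 → min 10824.
Length 4: T₁..T₄: k=1: 0+2745+12·5·33=4725; k=2: 1680+8316+12·28·33=21084; k=3: 1800+0+12·9·33=5364 → min 4725 | T₂..T₅: k=2: 0+17568+5·28·32=22048; k=3: 1260+9504+5·9·32=12204; k=4: 2745+0+5·33·32=8025 → min 8025 | T₃..T₆: k=3: 0+10824+28·9·8=12840; k=4: 8316+8448+28·33·8=24156; k=5: 17568+0+28·32·8=24736 → min 12840.
Length 5: T₁..T₅: k=1: 0+8025+12·5·32=9945; k=2: 1680+17568+12·28·32=30000; k=3: 1800+9504+12·9·32=14760; k=4: 4725+0+12·33·32=17397 → min 9945 | T₂..T₆: k=2: 0+12840+5·28·8=13960; k=3: 1260+10824+5·9·8=12444; k=4: 2745+8448+5·33·8=12513; k=5: 8025+0+5·32·8=9305 → min 9305.
Length 6: T₁..T₆: k=1: 0+9305+12·5·8=9785; k=2: 1680+12840+12·28·8=17208; k=3: 1800+10824+12·9·8=13488; k=4: 4725+8448+12·33·8=16341; k=5: 9945+0+12·32·8=13017 → min 9785.
Optimal order: (T₁ × ((((T₂ × T₃) × T₄) × T₅) × T₆)) with cost 9785.

9785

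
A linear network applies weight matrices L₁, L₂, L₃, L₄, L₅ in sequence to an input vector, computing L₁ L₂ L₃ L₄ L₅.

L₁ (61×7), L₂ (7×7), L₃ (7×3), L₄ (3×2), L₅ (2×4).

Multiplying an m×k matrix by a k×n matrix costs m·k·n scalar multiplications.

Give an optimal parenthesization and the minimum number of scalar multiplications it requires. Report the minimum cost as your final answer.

Adjacent pairs: L₁L₂ = 61·7·7 = 2989; L₂L₃ = 7·7·3 = 147; L₃L₄ = 7·3·2 = 42; L₄L₅ = 3·2·4 = 24.
Length 3: L₁..L₃: k=1: 0+147+61·7·3=1428; k=2: 2989+0+61·7·3=4270 → min 1428 | L₂..L₄: k=2: 0+42+7·7·2=140; k=3: 147+0+7·3·2=189 → min 140 | L₃..L₅: k=3: 0+24+7·3·4=108; k=4: 42+0+7·2·4=98 → min 98.
Length 4: L₁..L₄: k=1: 0+140+61·7·2=994; k=2: 2989+42+61·7·2=3885; k=3: 1428+0+61·3·2=1794 → min 994 | L₂..L₅: k=2: 0+98+7·7·4=294; k=3: 147+24+7·3·4=255; k=4: 140+0+7·2·4=196 → min 196.
Length 5: L₁..L₅: k=1: 0+196+61·7·4=1904; k=2: 2989+98+61·7·4=4795; k=3: 1428+24+61·3·4=2184; k=4: 994+0+61·2·4=1482 → min 1482.
Optimal parenthesization: ((L₁ (L₂ (L₃ L₄))) L₅) with cost 1482.

1482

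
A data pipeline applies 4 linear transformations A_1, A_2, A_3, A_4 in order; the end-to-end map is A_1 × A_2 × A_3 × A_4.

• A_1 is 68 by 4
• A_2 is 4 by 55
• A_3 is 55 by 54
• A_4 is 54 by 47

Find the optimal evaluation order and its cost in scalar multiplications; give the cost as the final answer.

34816

Adjacent pairs: A_1A_2 = 68·4·55 = 14960; A_2A_3 = 4·55·54 = 11880; A_3A_4 = 55·54·47 = 139590.
Length 3: A_1..A_3: k=1: 0+11880+68·4·54=26568; k=2: 14960+0+68·55·54=216920 → min 26568 | A_2..A_4: k=2: 0+139590+4·55·47=149930; k=3: 11880+0+4·54·47=22032 → min 22032.
Length 4: A_1..A_4: k=1: 0+22032+68·4·47=34816; k=2: 14960+139590+68·55·47=330330; k=3: 26568+0+68·54·47=199152 → min 34816.
Optimal parenthesization: (A_1 × ((A_2 × A_3) × A_4)) with cost 34816.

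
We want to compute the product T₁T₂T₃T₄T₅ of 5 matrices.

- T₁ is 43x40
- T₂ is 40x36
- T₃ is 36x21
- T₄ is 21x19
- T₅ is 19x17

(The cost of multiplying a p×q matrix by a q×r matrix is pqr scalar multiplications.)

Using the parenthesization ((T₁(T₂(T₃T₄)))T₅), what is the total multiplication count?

88293

(T₃T₄): 36×21 by 21×19 → 36×19, cost 36·21·19 = 14364
(T₂(T₃T₄)): 40×36 by 36×19 → 40×19, cost 40·36·19 = 27360; cumulative 41724
(T₁(T₂(T₃T₄))): 43×40 by 40×19 → 43×19, cost 43·40·19 = 32680; cumulative 74404
((T₁(T₂(T₃T₄)))T₅): 43×19 by 19×17 → 43×17, cost 43·19·17 = 13889; cumulative 88293
Total: 88293 scalar multiplications.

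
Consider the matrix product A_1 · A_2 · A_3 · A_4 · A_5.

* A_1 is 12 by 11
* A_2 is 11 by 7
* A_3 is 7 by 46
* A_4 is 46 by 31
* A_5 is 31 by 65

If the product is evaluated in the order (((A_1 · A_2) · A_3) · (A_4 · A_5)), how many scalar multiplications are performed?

133358

(A_1 · A_2): 12×11 by 11×7 → 12×7, cost 12·11·7 = 924
((A_1 · A_2) · A_3): 12×7 by 7×46 → 12×46, cost 12·7·46 = 3864; cumulative 4788
(A_4 · A_5): 46×31 by 31×65 → 46×65, cost 46·31·65 = 92690
(((A_1 · A_2) · A_3) · (A_4 · A_5)): 12×46 by 46×65 → 12×65, cost 12·46·65 = 35880; cumulative 133358
Total: 133358 scalar multiplications.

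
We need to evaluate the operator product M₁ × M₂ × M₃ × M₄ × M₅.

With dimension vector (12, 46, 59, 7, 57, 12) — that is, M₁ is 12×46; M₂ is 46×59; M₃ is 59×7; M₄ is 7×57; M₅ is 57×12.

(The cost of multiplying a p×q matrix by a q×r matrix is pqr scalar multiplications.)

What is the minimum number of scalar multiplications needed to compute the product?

Adjacent pairs: M₁M₂ = 12·46·59 = 32568; M₂M₃ = 46·59·7 = 18998; M₃M₄ = 59·7·57 = 23541; M₄M₅ = 7·57·12 = 4788.
Length 3: M₁..M₃: k=1: 0+18998+12·46·7=22862; k=2: 32568+0+12·59·7=37524 → min 22862 | M₂..M₄: k=2: 0+23541+46·59·57=178239; k=3: 18998+0+46·7·57=37352 → min 37352 | M₃..M₅: k=3: 0+4788+59·7·12=9744; k=4: 23541+0+59·57·12=63897 → min 9744.
Length 4: M₁..M₄: k=1: 0+37352+12·46·57=68816; k=2: 32568+23541+12·59·57=96465; k=3: 22862+0+12·7·57=27650 → min 27650 | M₂..M₅: k=2: 0+9744+46·59·12=42312; k=3: 18998+4788+46·7·12=27650; k=4: 37352+0+46·57·12=68816 → min 27650.
Length 5: M₁..M₅: k=1: 0+27650+12·46·12=34274; k=2: 32568+9744+12·59·12=50808; k=3: 22862+4788+12·7·12=28658; k=4: 27650+0+12·57·12=35858 → min 28658.
Optimal order: ((M₁ × (M₂ × M₃)) × (M₄ × M₅)) with cost 28658.

28658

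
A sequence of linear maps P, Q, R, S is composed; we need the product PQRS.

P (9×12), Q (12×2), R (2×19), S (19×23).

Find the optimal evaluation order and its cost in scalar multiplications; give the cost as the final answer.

1504

Adjacent pairs: PQ = 9·12·2 = 216; QR = 12·2·19 = 456; RS = 2·19·23 = 874.
Length 3: P..R: k=1: 0+456+9·12·19=2508; k=2: 216+0+9·2·19=558 → min 558 | Q..S: k=2: 0+874+12·2·23=1426; k=3: 456+0+12·19·23=5700 → min 1426.
Length 4: P..S: k=1: 0+1426+9·12·23=3910; k=2: 216+874+9·2·23=1504; k=3: 558+0+9·19·23=4491 → min 1504.
Optimal parenthesization: ((PQ)(RS)) with cost 1504.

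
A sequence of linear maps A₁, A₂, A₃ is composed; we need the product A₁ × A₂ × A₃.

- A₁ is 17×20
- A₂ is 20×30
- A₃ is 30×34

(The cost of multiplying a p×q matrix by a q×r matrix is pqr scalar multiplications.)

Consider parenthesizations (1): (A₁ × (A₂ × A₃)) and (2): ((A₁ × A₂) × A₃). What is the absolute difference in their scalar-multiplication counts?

4420

Order (1) = (A₁ × (A₂ × A₃)): (A₂ × A₃): 20×30 by 30×34 → 20×34, cost 20·30·34 = 20400; (A₁ × (A₂ × A₃)): 17×20 by 20×34 → 17×34, cost 17·20·34 = 11560; cumulative 31960. Total 31960.
Order (2) = ((A₁ × A₂) × A₃): (A₁ × A₂): 17×20 by 20×30 → 17×30, cost 17·20·30 = 10200; ((A₁ × A₂) × A₃): 17×30 by 30×34 → 17×34, cost 17·30·34 = 17340; cumulative 27540. Total 27540.
Difference: |31960 − 27540| = 4420.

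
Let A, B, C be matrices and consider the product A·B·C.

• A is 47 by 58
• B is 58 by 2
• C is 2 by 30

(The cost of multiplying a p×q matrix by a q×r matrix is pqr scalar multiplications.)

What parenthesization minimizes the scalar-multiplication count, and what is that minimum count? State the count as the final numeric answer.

8272

(A·(B·C)): cost 85260.
((A·B)·C): cost 8272.
Optimal: ((A·B)·C) with cost 8272.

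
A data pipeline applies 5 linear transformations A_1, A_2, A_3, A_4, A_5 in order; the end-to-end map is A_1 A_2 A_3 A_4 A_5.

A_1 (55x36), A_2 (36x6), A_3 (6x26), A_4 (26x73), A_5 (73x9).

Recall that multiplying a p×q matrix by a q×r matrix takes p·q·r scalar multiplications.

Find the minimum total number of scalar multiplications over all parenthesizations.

30180

Adjacent pairs: A_1A_2 = 55·36·6 = 11880; A_2A_3 = 36·6·26 = 5616; A_3A_4 = 6·26·73 = 11388; A_4A_5 = 26·73·9 = 17082.
Length 3: A_1..A_3: k=1: 0+5616+55·36·26=57096; k=2: 11880+0+55·6·26=20460 → min 20460 | A_2..A_4: k=2: 0+11388+36·6·73=27156; k=3: 5616+0+36·26·73=73944 → min 27156 | A_3..A_5: k=3: 0+17082+6·26·9=18486; k=4: 11388+0+6·73·9=15330 → min 15330.
Length 4: A_1..A_4: k=1: 0+27156+55·36·73=171696; k=2: 11880+11388+55·6·73=47358; k=3: 20460+0+55·26·73=124850 → min 47358 | A_2..A_5: k=2: 0+15330+36·6·9=17274; k=3: 5616+17082+36·26·9=31122; k=4: 27156+0+36·73·9=50808 → min 17274.
Length 5: A_1..A_5: k=1: 0+17274+55·36·9=35094; k=2: 11880+15330+55·6·9=30180; k=3: 20460+17082+55·26·9=50412; k=4: 47358+0+55·73·9=83493 → min 30180.
Optimal order: ((A_1 A_2) ((A_3 A_4) A_5)) with cost 30180.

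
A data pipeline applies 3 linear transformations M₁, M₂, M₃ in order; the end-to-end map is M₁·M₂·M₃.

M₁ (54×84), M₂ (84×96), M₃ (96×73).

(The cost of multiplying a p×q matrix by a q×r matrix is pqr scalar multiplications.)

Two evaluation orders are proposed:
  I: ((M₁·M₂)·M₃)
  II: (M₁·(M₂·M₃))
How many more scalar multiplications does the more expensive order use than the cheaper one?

Order I = ((M₁·M₂)·M₃): (M₁·M₂): 54×84 by 84×96 → 54×96, cost 54·84·96 = 435456; ((M₁·M₂)·M₃): 54×96 by 96×73 → 54×73, cost 54·96·73 = 378432; cumulative 813888. Total 813888.
Order II = (M₁·(M₂·M₃)): (M₂·M₃): 84×96 by 96×73 → 84×73, cost 84·96·73 = 588672; (M₁·(M₂·M₃)): 54×84 by 84×73 → 54×73, cost 54·84·73 = 331128; cumulative 919800. Total 919800.
Difference: |813888 − 919800| = 105912.

105912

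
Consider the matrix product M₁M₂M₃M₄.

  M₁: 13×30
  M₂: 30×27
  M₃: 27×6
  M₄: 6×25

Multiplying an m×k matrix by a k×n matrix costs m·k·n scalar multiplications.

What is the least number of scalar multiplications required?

9150

Adjacent pairs: M₁M₂ = 13·30·27 = 10530; M₂M₃ = 30·27·6 = 4860; M₃M₄ = 27·6·25 = 4050.
Length 3: M₁..M₃: k=1: 0+4860+13·30·6=7200; k=2: 10530+0+13·27·6=12636 → min 7200 | M₂..M₄: k=2: 0+4050+30·27·25=24300; k=3: 4860+0+30·6·25=9360 → min 9360.
Length 4: M₁..M₄: k=1: 0+9360+13·30·25=19110; k=2: 10530+4050+13·27·25=23355; k=3: 7200+0+13·6·25=9150 → min 9150.
Optimal order: ((M₁(M₂M₃))M₄) with cost 9150.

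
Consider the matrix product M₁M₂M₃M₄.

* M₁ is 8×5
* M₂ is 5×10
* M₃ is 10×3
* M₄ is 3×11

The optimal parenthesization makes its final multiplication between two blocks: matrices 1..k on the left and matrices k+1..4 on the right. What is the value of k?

Adjacent pairs: M₁M₂ = 8·5·10 = 400; M₂M₃ = 5·10·3 = 150; M₃M₄ = 10·3·11 = 330.
Length 3: M₁..M₃: k=1: 0+150+8·5·3=270; k=2: 400+0+8·10·3=640 → min 270 | M₂..M₄: k=2: 0+330+5·10·11=880; k=3: 150+0+5·3·11=315 → min 315.
Top-level splits: k=1: (M₁..M₁)·(M₂..M₄) → 0+315+8·5·11 = 755; k=2: (M₁..M₂)·(M₃..M₄) → 400+330+8·10·11 = 1610; k=3: (M₁..M₃)·(M₄..M₄) → 270+0+8·3·11 = 534.
Best split is after M₃, i.e. k = 3.

3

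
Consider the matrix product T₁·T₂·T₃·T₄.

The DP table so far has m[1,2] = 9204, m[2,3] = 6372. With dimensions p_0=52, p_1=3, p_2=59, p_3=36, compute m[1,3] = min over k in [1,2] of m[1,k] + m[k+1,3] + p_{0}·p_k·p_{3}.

11988

m[1,3] = min over k∈[1,2] of m[1,k]+m[k+1,3]+p_{0}·p_k·p_{3}.
k=1: 0 + 6372 + 52·3·36 = 11988; k=2: 9204 + 0 + 52·59·36 = 119652.
Minimum: 11988 at k=1.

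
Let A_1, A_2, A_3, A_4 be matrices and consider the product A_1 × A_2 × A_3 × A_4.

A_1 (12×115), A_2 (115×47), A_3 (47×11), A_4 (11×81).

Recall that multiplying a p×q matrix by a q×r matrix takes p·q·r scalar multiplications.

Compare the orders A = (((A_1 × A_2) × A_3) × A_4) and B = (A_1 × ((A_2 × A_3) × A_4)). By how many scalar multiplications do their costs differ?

Order A = (((A_1 × A_2) × A_3) × A_4): (A_1 × A_2): 12×115 by 115×47 → 12×47, cost 12·115·47 = 64860; ((A_1 × A_2) × A_3): 12×47 by 47×11 → 12×11, cost 12·47·11 = 6204; cumulative 71064; (((A_1 × A_2) × A_3) × A_4): 12×11 by 11×81 → 12×81, cost 12·11·81 = 10692; cumulative 81756. Total 81756.
Order B = (A_1 × ((A_2 × A_3) × A_4)): (A_2 × A_3): 115×47 by 47×11 → 115×11, cost 115·47·11 = 59455; ((A_2 × A_3) × A_4): 115×11 by 11×81 → 115×81, cost 115·11·81 = 102465; cumulative 161920; (A_1 × ((A_2 × A_3) × A_4)): 12×115 by 115×81 → 12×81, cost 12·115·81 = 111780; cumulative 273700. Total 273700.
Difference: |81756 − 273700| = 191944.

191944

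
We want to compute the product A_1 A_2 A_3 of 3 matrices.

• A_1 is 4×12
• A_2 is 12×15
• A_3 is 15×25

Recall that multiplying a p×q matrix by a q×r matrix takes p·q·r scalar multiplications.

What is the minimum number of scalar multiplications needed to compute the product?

Order (A_1 (A_2 A_3)): (A_2 A_3): 12×15 by 15×25 → 12×25, cost 12·15·25 = 4500; (A_1 (A_2 A_3)): 4×12 by 12×25 → 4×25, cost 4·12·25 = 1200; cumulative 5700. Total 5700.
Order ((A_1 A_2) A_3): (A_1 A_2): 4×12 by 12×15 → 4×15, cost 4·12·15 = 720; ((A_1 A_2) A_3): 4×15 by 15×25 → 4×25, cost 4·15·25 = 1500; cumulative 2220. Total 2220.
Minimum: 2220.

2220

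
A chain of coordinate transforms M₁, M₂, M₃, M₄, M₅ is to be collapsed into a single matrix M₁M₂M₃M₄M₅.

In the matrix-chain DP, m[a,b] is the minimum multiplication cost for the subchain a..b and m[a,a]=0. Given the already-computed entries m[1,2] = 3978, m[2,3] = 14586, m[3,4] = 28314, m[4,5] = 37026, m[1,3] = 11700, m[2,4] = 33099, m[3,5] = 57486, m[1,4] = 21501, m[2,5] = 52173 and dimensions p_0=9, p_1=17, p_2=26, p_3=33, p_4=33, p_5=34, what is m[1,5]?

m[1,5] = min over k∈[1,4] of m[1,k]+m[k+1,5]+p_{0}·p_k·p_{5}.
k=1: 0 + 52173 + 9·17·34 = 57375; k=2: 3978 + 57486 + 9·26·34 = 69420; k=3: 11700 + 37026 + 9·33·34 = 58824; k=4: 21501 + 0 + 9·33·34 = 31599.
Minimum: 31599 at k=4.

31599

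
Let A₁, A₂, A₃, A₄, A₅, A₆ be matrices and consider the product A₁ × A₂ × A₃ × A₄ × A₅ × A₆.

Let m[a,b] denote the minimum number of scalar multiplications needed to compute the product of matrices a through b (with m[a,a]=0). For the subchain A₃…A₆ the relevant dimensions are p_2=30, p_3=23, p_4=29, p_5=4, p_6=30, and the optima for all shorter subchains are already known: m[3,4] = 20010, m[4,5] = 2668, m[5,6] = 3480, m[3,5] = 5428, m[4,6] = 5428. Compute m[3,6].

m[3,6] = min over k∈[3,5] of m[3,k]+m[k+1,6]+p_{2}·p_k·p_{6}.
k=3: 0 + 5428 + 30·23·30 = 26128; k=4: 20010 + 3480 + 30·29·30 = 49590; k=5: 5428 + 0 + 30·4·30 = 9028.
Minimum: 9028 at k=5.

9028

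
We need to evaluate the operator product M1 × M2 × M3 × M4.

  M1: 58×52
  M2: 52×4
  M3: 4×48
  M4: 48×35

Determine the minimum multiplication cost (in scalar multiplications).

Adjacent pairs: M1M2 = 58·52·4 = 12064; M2M3 = 52·4·48 = 9984; M3M4 = 4·48·35 = 6720.
Length 3: M1..M3: k=1: 0+9984+58·52·48=154752; k=2: 12064+0+58·4·48=23200 → min 23200 | M2..M4: k=2: 0+6720+52·4·35=14000; k=3: 9984+0+52·48·35=97344 → min 14000.
Length 4: M1..M4: k=1: 0+14000+58·52·35=119560; k=2: 12064+6720+58·4·35=26904; k=3: 23200+0+58·48·35=120640 → min 26904.
Optimal order: ((M1 × M2) × (M3 × M4)) with cost 26904.

26904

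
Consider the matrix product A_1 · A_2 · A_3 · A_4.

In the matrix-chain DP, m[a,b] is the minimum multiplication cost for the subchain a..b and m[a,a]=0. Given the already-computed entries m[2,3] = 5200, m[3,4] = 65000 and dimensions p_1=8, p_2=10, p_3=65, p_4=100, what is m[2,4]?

m[2,4] = min over k∈[2,3] of m[2,k]+m[k+1,4]+p_{1}·p_k·p_{4}.
k=2: 0 + 65000 + 8·10·100 = 73000; k=3: 5200 + 0 + 8·65·100 = 57200.
Minimum: 57200 at k=3.

57200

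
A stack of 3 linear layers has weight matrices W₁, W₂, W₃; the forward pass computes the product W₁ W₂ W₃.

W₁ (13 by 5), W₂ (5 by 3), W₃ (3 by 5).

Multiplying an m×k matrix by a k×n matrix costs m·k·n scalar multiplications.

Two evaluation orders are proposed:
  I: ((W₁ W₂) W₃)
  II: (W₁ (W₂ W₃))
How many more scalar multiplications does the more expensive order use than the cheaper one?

10

Order I = ((W₁ W₂) W₃): (W₁ W₂): 13×5 by 5×3 → 13×3, cost 13·5·3 = 195; ((W₁ W₂) W₃): 13×3 by 3×5 → 13×5, cost 13·3·5 = 195; cumulative 390. Total 390.
Order II = (W₁ (W₂ W₃)): (W₂ W₃): 5×3 by 3×5 → 5×5, cost 5·3·5 = 75; (W₁ (W₂ W₃)): 13×5 by 5×5 → 13×5, cost 13·5·5 = 325; cumulative 400. Total 400.
Difference: |390 − 400| = 10.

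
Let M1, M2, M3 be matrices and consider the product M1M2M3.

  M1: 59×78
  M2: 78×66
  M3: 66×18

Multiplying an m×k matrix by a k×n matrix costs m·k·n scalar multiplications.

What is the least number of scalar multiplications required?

175500

Order (M1(M2M3)): (M2M3): 78×66 by 66×18 → 78×18, cost 78·66·18 = 92664; (M1(M2M3)): 59×78 by 78×18 → 59×18, cost 59·78·18 = 82836; cumulative 175500. Total 175500.
Order ((M1M2)M3): (M1M2): 59×78 by 78×66 → 59×66, cost 59·78·66 = 303732; ((M1M2)M3): 59×66 by 66×18 → 59×18, cost 59·66·18 = 70092; cumulative 373824. Total 373824.
Minimum: 175500.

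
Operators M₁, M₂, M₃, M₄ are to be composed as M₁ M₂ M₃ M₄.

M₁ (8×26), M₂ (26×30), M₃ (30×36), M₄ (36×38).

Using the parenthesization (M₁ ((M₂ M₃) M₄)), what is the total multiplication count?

71552

(M₂ M₃): 26×30 by 30×36 → 26×36, cost 26·30·36 = 28080
((M₂ M₃) M₄): 26×36 by 36×38 → 26×38, cost 26·36·38 = 35568; cumulative 63648
(M₁ ((M₂ M₃) M₄)): 8×26 by 26×38 → 8×38, cost 8·26·38 = 7904; cumulative 71552
Total: 71552 scalar multiplications.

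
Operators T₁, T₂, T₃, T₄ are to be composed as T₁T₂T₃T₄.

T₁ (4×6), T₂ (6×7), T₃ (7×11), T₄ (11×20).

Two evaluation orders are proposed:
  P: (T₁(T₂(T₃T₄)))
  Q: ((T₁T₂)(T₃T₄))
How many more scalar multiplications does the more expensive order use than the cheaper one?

592

Order P = (T₁(T₂(T₃T₄))): (T₃T₄): 7×11 by 11×20 → 7×20, cost 7·11·20 = 1540; (T₂(T₃T₄)): 6×7 by 7×20 → 6×20, cost 6·7·20 = 840; cumulative 2380; (T₁(T₂(T₃T₄))): 4×6 by 6×20 → 4×20, cost 4·6·20 = 480; cumulative 2860. Total 2860.
Order Q = ((T₁T₂)(T₃T₄)): (T₁T₂): 4×6 by 6×7 → 4×7, cost 4·6·7 = 168; (T₃T₄): 7×11 by 11×20 → 7×20, cost 7·11·20 = 1540; ((T₁T₂)(T₃T₄)): 4×7 by 7×20 → 4×20, cost 4·7·20 = 560; cumulative 2268. Total 2268.
Difference: |2860 − 2268| = 592.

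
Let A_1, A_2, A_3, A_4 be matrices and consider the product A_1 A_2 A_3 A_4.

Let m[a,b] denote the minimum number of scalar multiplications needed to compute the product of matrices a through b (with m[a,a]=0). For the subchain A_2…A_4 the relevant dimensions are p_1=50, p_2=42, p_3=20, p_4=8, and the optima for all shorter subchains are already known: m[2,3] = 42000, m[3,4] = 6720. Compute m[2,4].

m[2,4] = min over k∈[2,3] of m[2,k]+m[k+1,4]+p_{1}·p_k·p_{4}.
k=2: 0 + 6720 + 50·42·8 = 23520; k=3: 42000 + 0 + 50·20·8 = 50000.
Minimum: 23520 at k=2.

23520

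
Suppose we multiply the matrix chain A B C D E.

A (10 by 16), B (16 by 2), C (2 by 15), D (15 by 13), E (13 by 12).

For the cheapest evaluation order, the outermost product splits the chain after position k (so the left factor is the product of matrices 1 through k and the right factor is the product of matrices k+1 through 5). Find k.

2

Adjacent pairs: AB = 10·16·2 = 320; BC = 16·2·15 = 480; CD = 2·15·13 = 390; DE = 15·13·12 = 2340.
Length 3: A..C: k=1: 0+480+10·16·15=2880; k=2: 320+0+10·2·15=620 → min 620 | B..D: k=2: 0+390+16·2·13=806; k=3: 480+0+16·15·13=3600 → min 806 | C..E: k=3: 0+2340+2·15·12=2700; k=4: 390+0+2·13·12=702 → min 702.
Length 4: A..D: k=1: 0+806+10·16·13=2886; k=2: 320+390+10·2·13=970; k=3: 620+0+10·15·13=2570 → min 970 | B..E: k=2: 0+702+16·2·12=1086; k=3: 480+2340+16·15·12=5700; k=4: 806+0+16·13·12=3302 → min 1086.
Top-level splits: k=1: (A..A)·(B..E) → 0+1086+10·16·12 = 3006; k=2: (A..B)·(C..E) → 320+702+10·2·12 = 1262; k=3: (A..C)·(D..E) → 620+2340+10·15·12 = 4760; k=4: (A..D)·(E..E) → 970+0+10·13·12 = 2530.
Best split is after B, i.e. k = 2.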